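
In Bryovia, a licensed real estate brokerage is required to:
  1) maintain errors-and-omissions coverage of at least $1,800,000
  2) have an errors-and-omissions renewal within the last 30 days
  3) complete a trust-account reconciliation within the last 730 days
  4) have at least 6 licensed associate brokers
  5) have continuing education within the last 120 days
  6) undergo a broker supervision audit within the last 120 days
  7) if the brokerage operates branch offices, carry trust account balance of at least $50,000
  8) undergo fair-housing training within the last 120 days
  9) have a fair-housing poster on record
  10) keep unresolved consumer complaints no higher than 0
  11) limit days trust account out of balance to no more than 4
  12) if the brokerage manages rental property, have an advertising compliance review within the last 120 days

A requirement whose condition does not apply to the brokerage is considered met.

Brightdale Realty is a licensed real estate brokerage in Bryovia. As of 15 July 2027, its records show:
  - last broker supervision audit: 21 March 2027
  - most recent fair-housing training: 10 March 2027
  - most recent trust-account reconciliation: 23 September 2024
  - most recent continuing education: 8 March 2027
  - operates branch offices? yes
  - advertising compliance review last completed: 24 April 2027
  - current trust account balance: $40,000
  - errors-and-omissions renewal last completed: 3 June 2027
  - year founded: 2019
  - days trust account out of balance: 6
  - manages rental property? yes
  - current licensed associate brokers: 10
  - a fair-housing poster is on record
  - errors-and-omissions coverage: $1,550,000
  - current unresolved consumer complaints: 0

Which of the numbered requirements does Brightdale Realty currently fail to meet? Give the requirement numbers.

1. errors-and-omissions coverage $1,550,000 < $1,800,000 → not met
2. errors-and-omissions renewal 42 days ago vs limit 30 → not met
3. trust-account reconciliation 1025 days ago vs limit 730 → not met
4. licensed associate brokers 10 ≥ 6 → met
5. continuing education 129 days ago vs limit 120 → not met
6. broker supervision audit 116 days ago vs limit 120 → met
7. condition 'operates branch offices' holds; trust account balance $40,000 < $50,000 → not met
8. fair-housing training 127 days ago vs limit 120 → not met
9. fair-housing poster present → met
10. unresolved consumer complaints 0 ≤ 0 → met
11. days trust account out of balance 6 > 4 → not met
12. condition 'manages rental property' holds; advertising compliance review 82 days ago vs limit 120 → met
Not met: 1, 2, 3, 5, 7, 8, 11

1, 2, 3, 5, 7, 8, 11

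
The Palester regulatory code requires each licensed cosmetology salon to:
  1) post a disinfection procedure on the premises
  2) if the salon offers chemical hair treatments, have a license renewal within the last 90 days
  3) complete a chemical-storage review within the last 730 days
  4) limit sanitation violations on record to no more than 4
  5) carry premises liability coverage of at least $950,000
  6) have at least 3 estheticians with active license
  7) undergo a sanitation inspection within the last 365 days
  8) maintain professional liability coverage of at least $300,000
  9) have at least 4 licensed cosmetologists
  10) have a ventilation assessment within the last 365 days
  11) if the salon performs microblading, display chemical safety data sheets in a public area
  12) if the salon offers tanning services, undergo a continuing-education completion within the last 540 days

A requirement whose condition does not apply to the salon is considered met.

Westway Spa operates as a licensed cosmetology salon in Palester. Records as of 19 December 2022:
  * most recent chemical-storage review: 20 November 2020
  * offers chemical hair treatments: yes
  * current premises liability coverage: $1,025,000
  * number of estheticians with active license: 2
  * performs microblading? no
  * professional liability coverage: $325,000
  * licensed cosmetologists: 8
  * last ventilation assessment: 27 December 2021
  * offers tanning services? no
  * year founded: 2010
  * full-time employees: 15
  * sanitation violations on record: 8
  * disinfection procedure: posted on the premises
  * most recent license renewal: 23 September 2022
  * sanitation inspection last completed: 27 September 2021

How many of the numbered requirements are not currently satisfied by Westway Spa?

4

1. disinfection procedure present → met
2. condition 'offers chemical hair treatments' holds; license renewal 87 days ago vs limit 90 → met
3. chemical-storage review 759 days ago vs limit 730 → not met
4. sanitation violations on record 8 > 4 → not met
5. premises liability coverage $1,025,000 ≥ $950,000 → met
6. estheticians with active license 2 < 3 → not met
7. sanitation inspection 448 days ago vs limit 365 → not met
8. professional liability coverage $325,000 ≥ $300,000 → met
9. licensed cosmetologists 8 ≥ 4 → met
10. ventilation assessment 357 days ago vs limit 365 → met
11. condition 'performs microblading' does not hold → requirement n/a → met
12. condition 'offers tanning services' does not hold → requirement n/a → met
Not met: 4 of 12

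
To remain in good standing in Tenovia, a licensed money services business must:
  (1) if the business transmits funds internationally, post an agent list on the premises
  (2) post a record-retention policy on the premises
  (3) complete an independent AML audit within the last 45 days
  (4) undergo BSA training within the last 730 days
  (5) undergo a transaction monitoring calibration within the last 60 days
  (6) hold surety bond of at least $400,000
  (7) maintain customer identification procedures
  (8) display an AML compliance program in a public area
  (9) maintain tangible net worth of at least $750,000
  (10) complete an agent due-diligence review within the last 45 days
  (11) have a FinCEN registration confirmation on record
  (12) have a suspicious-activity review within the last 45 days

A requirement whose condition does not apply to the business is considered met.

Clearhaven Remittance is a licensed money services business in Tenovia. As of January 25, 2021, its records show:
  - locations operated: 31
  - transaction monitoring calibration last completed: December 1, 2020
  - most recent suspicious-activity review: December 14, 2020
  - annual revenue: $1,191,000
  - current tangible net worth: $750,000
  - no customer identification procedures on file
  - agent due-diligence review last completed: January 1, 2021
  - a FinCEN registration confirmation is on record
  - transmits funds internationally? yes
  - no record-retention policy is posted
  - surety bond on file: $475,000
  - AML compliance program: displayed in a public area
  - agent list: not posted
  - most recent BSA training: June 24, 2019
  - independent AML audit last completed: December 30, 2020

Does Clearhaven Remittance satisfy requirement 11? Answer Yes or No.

11. FinCEN registration confirmation present → met

Yes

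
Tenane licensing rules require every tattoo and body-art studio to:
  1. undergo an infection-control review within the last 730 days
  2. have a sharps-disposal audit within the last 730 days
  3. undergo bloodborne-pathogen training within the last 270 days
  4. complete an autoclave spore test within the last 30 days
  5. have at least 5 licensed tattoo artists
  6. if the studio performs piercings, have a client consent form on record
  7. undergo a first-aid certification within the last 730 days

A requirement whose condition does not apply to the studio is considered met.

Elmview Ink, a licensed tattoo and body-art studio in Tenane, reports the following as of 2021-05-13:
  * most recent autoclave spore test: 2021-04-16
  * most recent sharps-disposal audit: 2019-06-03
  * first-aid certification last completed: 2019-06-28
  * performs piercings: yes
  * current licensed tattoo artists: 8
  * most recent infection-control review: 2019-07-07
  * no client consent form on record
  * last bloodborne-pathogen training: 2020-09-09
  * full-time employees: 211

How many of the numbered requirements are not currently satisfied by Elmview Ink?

1. infection-control review 676 days ago vs limit 730 → met
2. sharps-disposal audit 710 days ago vs limit 730 → met
3. bloodborne-pathogen training 246 days ago vs limit 270 → met
4. autoclave spore test 27 days ago vs limit 30 → met
5. licensed tattoo artists 8 ≥ 5 → met
6. condition 'performs piercings' holds; client consent form absent → not met
7. first-aid certification 685 days ago vs limit 730 → met
Not met: 1 of 7

1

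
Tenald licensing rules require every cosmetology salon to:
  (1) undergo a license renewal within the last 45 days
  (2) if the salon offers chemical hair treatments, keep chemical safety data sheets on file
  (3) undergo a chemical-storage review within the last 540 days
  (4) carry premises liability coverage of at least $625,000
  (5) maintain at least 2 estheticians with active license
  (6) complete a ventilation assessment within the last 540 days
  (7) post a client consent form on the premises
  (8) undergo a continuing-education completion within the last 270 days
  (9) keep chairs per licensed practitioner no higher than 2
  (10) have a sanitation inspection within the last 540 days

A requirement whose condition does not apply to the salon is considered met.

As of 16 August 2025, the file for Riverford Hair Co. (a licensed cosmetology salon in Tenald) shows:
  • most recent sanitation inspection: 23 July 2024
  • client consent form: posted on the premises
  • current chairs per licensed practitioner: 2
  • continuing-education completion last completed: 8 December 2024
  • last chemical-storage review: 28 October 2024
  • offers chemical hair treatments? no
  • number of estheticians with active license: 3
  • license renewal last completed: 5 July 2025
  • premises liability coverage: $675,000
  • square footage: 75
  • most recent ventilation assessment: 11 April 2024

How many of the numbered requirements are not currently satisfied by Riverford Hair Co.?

1. license renewal 42 days ago vs limit 45 → met
2. condition 'offers chemical hair treatments' does not hold → requirement n/a → met
3. chemical-storage review 292 days ago vs limit 540 → met
4. premises liability coverage $675,000 ≥ $625,000 → met
5. estheticians with active license 3 ≥ 2 → met
6. ventilation assessment 492 days ago vs limit 540 → met
7. client consent form present → met
8. continuing-education completion 251 days ago vs limit 270 → met
9. chairs per licensed practitioner 2 ≤ 2 → met
10. sanitation inspection 389 days ago vs limit 540 → met
Not met: 0 of 10

0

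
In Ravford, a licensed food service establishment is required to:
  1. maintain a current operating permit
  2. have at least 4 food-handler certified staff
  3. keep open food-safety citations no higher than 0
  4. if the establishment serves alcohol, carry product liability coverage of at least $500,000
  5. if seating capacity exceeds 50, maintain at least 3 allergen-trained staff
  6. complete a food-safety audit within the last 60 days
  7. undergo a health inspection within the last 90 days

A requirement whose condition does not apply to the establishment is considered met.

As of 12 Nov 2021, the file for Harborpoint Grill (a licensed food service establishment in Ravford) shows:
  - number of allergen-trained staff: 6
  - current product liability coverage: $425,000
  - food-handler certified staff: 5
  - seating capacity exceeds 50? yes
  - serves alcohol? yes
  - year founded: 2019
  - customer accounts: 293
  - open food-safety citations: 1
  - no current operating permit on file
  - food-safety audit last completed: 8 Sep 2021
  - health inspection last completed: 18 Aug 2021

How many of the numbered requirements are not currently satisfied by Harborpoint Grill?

4

1. current operating permit absent → not met
2. food-handler certified staff 5 ≥ 4 → met
3. open food-safety citations 1 > 0 → not met
4. condition 'serves alcohol' holds; product liability coverage $425,000 < $500,000 → not met
5. condition 'seating capacity exceeds 50' holds; allergen-trained staff 6 ≥ 3 → met
6. food-safety audit 65 days ago vs limit 60 → not met
7. health inspection 86 days ago vs limit 90 → met
Not met: 4 of 7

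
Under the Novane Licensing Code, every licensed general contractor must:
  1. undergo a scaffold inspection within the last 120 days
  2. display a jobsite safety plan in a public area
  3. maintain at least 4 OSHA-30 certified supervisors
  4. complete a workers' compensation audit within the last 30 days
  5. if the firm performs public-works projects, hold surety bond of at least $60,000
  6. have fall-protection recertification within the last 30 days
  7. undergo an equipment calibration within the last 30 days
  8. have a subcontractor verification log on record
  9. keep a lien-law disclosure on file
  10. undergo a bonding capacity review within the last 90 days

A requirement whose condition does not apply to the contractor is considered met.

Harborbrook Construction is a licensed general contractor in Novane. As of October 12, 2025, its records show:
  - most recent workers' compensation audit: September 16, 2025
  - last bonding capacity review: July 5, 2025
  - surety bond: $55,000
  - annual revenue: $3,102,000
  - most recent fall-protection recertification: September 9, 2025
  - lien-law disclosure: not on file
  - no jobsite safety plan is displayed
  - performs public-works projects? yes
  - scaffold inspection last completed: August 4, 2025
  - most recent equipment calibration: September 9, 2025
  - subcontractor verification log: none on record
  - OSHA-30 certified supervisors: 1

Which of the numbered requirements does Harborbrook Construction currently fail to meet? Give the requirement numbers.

2, 3, 5, 6, 7, 8, 9, 10

1. scaffold inspection 69 days ago vs limit 120 → met
2. jobsite safety plan absent → not met
3. OSHA-30 certified supervisors 1 < 4 → not met
4. workers' compensation audit 26 days ago vs limit 30 → met
5. condition 'performs public-works projects' holds; surety bond $55,000 < $60,000 → not met
6. fall-protection recertification 33 days ago vs limit 30 → not met
7. equipment calibration 33 days ago vs limit 30 → not met
8. subcontractor verification log absent → not met
9. lien-law disclosure absent → not met
10. bonding capacity review 99 days ago vs limit 90 → not met
Not met: 2, 3, 5, 6, 7, 8, 9, 10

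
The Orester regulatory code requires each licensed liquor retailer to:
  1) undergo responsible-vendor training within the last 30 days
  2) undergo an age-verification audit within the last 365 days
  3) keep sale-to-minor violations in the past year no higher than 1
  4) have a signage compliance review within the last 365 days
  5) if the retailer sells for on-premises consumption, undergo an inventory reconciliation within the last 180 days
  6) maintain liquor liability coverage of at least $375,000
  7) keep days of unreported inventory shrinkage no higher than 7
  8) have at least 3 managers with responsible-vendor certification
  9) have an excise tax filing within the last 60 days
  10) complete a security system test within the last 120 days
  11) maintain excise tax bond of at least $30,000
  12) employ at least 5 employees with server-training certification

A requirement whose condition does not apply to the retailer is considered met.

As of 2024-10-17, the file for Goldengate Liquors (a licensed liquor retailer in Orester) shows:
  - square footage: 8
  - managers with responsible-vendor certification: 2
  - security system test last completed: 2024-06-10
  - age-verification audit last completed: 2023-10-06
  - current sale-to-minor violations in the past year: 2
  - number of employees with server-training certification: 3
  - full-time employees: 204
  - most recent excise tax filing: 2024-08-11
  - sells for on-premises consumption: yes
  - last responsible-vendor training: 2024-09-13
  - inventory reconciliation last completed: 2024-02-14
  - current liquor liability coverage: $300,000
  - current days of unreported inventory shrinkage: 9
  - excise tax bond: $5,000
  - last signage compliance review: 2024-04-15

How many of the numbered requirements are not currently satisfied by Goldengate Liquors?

11

1. responsible-vendor training 34 days ago vs limit 30 → not met
2. age-verification audit 377 days ago vs limit 365 → not met
3. sale-to-minor violations in the past year 2 > 1 → not met
4. signage compliance review 185 days ago vs limit 365 → met
5. condition 'sells for on-premises consumption' holds; inventory reconciliation 246 days ago vs limit 180 → not met
6. liquor liability coverage $300,000 < $375,000 → not met
7. days of unreported inventory shrinkage 9 > 7 → not met
8. managers with responsible-vendor certification 2 < 3 → not met
9. excise tax filing 67 days ago vs limit 60 → not met
10. security system test 129 days ago vs limit 120 → not met
11. excise tax bond $5,000 < $30,000 → not met
12. employees with server-training certification 3 < 5 → not met
Not met: 11 of 12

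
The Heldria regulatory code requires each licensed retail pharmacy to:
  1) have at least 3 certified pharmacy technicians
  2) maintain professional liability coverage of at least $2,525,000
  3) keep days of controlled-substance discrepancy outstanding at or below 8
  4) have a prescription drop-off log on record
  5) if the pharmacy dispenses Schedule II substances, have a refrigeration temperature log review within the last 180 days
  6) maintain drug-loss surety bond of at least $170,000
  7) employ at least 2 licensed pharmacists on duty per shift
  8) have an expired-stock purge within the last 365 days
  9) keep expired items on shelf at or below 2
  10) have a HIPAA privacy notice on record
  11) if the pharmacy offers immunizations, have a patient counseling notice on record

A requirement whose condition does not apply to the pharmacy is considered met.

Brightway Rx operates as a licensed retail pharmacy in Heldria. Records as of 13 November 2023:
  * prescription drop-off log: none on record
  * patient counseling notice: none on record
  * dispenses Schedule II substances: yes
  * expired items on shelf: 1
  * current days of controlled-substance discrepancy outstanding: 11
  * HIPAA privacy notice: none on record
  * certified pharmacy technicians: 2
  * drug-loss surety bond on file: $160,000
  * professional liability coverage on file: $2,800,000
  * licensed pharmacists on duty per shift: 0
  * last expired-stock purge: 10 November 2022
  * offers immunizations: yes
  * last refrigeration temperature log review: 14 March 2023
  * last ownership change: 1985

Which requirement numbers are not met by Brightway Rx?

1, 3, 4, 5, 6, 7, 8, 10, 11

1. certified pharmacy technicians 2 < 3 → not met
2. professional liability coverage $2,800,000 ≥ $2,525,000 → met
3. days of controlled-substance discrepancy outstanding 11 > 8 → not met
4. prescription drop-off log absent → not met
5. condition 'dispenses Schedule II substances' holds; refrigeration temperature log review 244 days ago vs limit 180 → not met
6. drug-loss surety bond $160,000 < $170,000 → not met
7. licensed pharmacists on duty per shift 0 < 2 → not met
8. expired-stock purge 368 days ago vs limit 365 → not met
9. expired items on shelf 1 ≤ 2 → met
10. HIPAA privacy notice absent → not met
11. condition 'offers immunizations' holds; patient counseling notice absent → not met
Not met: 1, 3, 4, 5, 6, 7, 8, 10, 11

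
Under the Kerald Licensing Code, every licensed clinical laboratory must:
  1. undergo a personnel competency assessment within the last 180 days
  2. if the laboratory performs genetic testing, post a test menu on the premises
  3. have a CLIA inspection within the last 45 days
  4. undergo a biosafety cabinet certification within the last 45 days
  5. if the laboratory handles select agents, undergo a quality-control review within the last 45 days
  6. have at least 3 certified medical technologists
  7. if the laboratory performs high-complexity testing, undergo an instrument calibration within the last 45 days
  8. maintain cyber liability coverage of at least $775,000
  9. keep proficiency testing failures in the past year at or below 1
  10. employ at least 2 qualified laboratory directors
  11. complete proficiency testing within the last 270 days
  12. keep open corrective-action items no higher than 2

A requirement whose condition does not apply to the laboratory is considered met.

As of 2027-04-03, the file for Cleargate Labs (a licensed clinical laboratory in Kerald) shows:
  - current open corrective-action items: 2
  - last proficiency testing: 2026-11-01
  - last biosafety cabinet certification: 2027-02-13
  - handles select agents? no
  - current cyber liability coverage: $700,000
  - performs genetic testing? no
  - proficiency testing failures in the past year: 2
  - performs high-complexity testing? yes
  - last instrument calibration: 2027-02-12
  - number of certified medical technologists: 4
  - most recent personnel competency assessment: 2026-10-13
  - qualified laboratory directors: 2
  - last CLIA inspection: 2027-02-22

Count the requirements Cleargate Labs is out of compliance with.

4

1. personnel competency assessment 172 days ago vs limit 180 → met
2. condition 'performs genetic testing' does not hold → requirement n/a → met
3. CLIA inspection 40 days ago vs limit 45 → met
4. biosafety cabinet certification 49 days ago vs limit 45 → not met
5. condition 'handles select agents' does not hold → requirement n/a → met
6. certified medical technologists 4 ≥ 3 → met
7. condition 'performs high-complexity testing' holds; instrument calibration 50 days ago vs limit 45 → not met
8. cyber liability coverage $700,000 < $775,000 → not met
9. proficiency testing failures in the past year 2 > 1 → not met
10. qualified laboratory directors 2 ≥ 2 → met
11. proficiency testing 153 days ago vs limit 270 → met
12. open corrective-action items 2 ≤ 2 → met
Not met: 4 of 12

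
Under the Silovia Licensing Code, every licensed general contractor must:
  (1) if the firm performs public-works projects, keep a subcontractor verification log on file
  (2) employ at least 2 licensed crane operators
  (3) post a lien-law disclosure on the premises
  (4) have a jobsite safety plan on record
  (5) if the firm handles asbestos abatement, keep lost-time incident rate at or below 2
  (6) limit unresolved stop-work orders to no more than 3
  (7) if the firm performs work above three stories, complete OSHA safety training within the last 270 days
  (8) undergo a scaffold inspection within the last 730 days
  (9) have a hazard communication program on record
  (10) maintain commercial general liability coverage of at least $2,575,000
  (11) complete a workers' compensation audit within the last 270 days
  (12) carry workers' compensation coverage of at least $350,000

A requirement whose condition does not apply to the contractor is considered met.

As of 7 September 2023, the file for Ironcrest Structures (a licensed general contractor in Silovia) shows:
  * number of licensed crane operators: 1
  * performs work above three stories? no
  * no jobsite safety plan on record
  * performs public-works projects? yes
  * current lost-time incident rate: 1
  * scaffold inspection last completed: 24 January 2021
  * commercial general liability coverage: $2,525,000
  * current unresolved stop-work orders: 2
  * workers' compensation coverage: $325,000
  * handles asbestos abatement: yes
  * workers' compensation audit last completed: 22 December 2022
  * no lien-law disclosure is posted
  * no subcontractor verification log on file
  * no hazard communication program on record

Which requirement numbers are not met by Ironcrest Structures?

1. condition 'performs public-works projects' holds; subcontractor verification log absent → not met
2. licensed crane operators 1 < 2 → not met
3. lien-law disclosure absent → not met
4. jobsite safety plan absent → not met
5. condition 'handles asbestos abatement' holds; lost-time incident rate 1 ≤ 2 → met
6. unresolved stop-work orders 2 ≤ 3 → met
7. condition 'performs work above three stories' does not hold → requirement n/a → met
8. scaffold inspection 956 days ago vs limit 730 → not met
9. hazard communication program absent → not met
10. commercial general liability coverage $2,525,000 < $2,575,000 → not met
11. workers' compensation audit 259 days ago vs limit 270 → met
12. workers' compensation coverage $325,000 < $350,000 → not met
Not met: 1, 2, 3, 4, 8, 9, 10, 12

1, 2, 3, 4, 8, 9, 10, 12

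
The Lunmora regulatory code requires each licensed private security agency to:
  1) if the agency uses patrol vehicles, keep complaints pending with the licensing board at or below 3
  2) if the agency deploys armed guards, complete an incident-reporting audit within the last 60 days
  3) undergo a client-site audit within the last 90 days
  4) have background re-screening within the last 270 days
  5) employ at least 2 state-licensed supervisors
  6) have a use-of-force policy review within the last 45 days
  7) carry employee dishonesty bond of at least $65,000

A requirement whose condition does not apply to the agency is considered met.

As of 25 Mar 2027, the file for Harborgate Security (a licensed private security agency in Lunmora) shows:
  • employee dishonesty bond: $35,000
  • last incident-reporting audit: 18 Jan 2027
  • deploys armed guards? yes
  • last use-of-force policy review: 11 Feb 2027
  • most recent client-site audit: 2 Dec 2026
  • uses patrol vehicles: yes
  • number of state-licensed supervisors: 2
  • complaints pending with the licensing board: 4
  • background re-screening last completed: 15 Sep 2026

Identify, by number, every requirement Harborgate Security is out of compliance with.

1. condition 'uses patrol vehicles' holds; complaints pending with the licensing board 4 > 3 → not met
2. condition 'deploys armed guards' holds; incident-reporting audit 66 days ago vs limit 60 → not met
3. client-site audit 113 days ago vs limit 90 → not met
4. background re-screening 191 days ago vs limit 270 → met
5. state-licensed supervisors 2 ≥ 2 → met
6. use-of-force policy review 42 days ago vs limit 45 → met
7. employee dishonesty bond $35,000 < $65,000 → not met
Not met: 1, 2, 3, 7

1, 2, 3, 7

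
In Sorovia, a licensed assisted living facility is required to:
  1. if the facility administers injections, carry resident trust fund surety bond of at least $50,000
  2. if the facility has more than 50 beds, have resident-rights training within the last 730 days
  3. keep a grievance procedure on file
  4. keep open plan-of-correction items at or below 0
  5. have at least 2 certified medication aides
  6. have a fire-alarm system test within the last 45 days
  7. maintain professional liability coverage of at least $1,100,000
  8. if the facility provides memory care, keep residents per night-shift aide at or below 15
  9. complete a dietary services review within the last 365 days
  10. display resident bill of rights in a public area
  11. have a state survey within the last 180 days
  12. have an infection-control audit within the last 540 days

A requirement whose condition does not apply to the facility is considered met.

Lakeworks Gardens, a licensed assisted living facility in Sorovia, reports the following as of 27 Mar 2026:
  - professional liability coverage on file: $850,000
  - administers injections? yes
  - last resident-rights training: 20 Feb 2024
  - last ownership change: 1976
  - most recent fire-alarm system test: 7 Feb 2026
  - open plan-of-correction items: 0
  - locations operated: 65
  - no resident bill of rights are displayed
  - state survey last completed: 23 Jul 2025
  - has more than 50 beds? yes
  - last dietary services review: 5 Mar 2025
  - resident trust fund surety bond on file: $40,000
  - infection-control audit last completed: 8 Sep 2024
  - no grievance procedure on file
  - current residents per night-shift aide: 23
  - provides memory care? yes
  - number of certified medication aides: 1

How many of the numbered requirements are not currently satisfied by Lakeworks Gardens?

1. condition 'administers injections' holds; resident trust fund surety bond $40,000 < $50,000 → not met
2. condition 'has more than 50 beds' holds; resident-rights training 766 days ago vs limit 730 → not met
3. grievance procedure absent → not met
4. open plan-of-correction items 0 ≤ 0 → met
5. certified medication aides 1 < 2 → not met
6. fire-alarm system test 48 days ago vs limit 45 → not met
7. professional liability coverage $850,000 < $1,100,000 → not met
8. condition 'provides memory care' holds; residents per night-shift aide 23 > 15 → not met
9. dietary services review 387 days ago vs limit 365 → not met
10. resident bill of rights absent → not met
11. state survey 247 days ago vs limit 180 → not met
12. infection-control audit 565 days ago vs limit 540 → not met
Not met: 11 of 12

11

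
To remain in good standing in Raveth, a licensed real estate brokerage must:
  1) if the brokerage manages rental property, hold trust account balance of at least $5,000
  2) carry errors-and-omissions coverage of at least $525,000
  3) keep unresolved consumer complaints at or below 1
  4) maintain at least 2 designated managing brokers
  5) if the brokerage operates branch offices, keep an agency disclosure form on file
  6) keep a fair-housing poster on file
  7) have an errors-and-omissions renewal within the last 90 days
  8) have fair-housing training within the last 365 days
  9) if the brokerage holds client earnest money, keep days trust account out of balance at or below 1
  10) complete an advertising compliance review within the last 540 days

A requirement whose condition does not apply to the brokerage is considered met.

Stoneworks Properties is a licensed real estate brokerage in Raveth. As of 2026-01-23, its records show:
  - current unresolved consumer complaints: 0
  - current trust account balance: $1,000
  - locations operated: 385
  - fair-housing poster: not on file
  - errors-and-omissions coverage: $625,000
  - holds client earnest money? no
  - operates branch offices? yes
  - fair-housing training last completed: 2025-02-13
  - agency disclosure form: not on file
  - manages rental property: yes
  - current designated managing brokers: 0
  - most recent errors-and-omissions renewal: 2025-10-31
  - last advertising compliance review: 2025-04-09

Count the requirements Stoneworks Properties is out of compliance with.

1. condition 'manages rental property' holds; trust account balance $1,000 < $5,000 → not met
2. errors-and-omissions coverage $625,000 ≥ $525,000 → met
3. unresolved consumer complaints 0 ≤ 1 → met
4. designated managing brokers 0 < 2 → not met
5. condition 'operates branch offices' holds; agency disclosure form absent → not met
6. fair-housing poster absent → not met
7. errors-and-omissions renewal 84 days ago vs limit 90 → met
8. fair-housing training 344 days ago vs limit 365 → met
9. condition 'holds client earnest money' does not hold → requirement n/a → met
10. advertising compliance review 289 days ago vs limit 540 → met
Not met: 4 of 10

4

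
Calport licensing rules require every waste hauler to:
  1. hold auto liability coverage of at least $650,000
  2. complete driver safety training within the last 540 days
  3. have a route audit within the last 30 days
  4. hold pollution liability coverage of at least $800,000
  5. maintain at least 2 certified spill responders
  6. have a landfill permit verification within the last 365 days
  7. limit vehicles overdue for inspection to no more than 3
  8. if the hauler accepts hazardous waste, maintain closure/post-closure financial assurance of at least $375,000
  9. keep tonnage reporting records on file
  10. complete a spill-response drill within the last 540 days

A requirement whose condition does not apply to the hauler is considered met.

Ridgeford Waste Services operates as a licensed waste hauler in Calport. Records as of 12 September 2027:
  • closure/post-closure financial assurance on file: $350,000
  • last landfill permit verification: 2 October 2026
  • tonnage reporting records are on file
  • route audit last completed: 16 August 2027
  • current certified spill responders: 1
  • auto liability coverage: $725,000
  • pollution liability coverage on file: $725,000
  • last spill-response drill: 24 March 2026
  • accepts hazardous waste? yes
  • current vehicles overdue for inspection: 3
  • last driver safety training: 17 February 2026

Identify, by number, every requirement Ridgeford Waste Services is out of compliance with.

1. auto liability coverage $725,000 ≥ $650,000 → met
2. driver safety training 572 days ago vs limit 540 → not met
3. route audit 27 days ago vs limit 30 → met
4. pollution liability coverage $725,000 < $800,000 → not met
5. certified spill responders 1 < 2 → not met
6. landfill permit verification 345 days ago vs limit 365 → met
7. vehicles overdue for inspection 3 ≤ 3 → met
8. condition 'accepts hazardous waste' holds; closure/post-closure financial assurance $350,000 < $375,000 → not met
9. tonnage reporting records present → met
10. spill-response drill 537 days ago vs limit 540 → met
Not met: 2, 4, 5, 8

2, 4, 5, 8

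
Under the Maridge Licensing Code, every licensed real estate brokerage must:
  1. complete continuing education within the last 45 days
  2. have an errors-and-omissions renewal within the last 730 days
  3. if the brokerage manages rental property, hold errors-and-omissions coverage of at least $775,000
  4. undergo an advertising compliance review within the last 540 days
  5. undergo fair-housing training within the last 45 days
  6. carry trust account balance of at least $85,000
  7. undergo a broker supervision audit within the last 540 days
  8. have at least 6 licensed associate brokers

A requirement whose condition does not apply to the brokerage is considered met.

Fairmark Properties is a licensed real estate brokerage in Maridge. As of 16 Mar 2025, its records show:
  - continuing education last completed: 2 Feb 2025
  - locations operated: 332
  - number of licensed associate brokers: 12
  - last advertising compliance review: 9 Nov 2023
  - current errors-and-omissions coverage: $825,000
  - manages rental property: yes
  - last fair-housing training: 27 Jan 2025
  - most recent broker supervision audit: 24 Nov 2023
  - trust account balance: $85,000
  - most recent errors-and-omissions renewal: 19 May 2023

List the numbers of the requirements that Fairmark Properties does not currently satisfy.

5

1. continuing education 42 days ago vs limit 45 → met
2. errors-and-omissions renewal 667 days ago vs limit 730 → met
3. condition 'manages rental property' holds; errors-and-omissions coverage $825,000 ≥ $775,000 → met
4. advertising compliance review 493 days ago vs limit 540 → met
5. fair-housing training 48 days ago vs limit 45 → not met
6. trust account balance $85,000 ≥ $85,000 → met
7. broker supervision audit 478 days ago vs limit 540 → met
8. licensed associate brokers 12 ≥ 6 → met
Not met: 5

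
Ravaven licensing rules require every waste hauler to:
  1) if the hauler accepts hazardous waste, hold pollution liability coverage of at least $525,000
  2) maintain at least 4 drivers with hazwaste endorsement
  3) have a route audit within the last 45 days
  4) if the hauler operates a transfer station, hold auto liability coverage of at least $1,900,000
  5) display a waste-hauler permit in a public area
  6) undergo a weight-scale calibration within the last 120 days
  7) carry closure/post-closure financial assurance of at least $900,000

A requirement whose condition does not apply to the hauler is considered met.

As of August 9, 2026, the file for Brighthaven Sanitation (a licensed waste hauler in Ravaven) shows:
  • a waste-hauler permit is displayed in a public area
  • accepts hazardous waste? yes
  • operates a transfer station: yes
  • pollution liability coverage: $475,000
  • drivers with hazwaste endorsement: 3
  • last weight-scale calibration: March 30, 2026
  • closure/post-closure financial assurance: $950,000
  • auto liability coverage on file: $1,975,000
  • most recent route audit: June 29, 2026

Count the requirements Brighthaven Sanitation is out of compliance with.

3

1. condition 'accepts hazardous waste' holds; pollution liability coverage $475,000 < $525,000 → not met
2. drivers with hazwaste endorsement 3 < 4 → not met
3. route audit 41 days ago vs limit 45 → met
4. condition 'operates a transfer station' holds; auto liability coverage $1,975,000 ≥ $1,900,000 → met
5. waste-hauler permit present → met
6. weight-scale calibration 132 days ago vs limit 120 → not met
7. closure/post-closure financial assurance $950,000 ≥ $900,000 → met
Not met: 3 of 7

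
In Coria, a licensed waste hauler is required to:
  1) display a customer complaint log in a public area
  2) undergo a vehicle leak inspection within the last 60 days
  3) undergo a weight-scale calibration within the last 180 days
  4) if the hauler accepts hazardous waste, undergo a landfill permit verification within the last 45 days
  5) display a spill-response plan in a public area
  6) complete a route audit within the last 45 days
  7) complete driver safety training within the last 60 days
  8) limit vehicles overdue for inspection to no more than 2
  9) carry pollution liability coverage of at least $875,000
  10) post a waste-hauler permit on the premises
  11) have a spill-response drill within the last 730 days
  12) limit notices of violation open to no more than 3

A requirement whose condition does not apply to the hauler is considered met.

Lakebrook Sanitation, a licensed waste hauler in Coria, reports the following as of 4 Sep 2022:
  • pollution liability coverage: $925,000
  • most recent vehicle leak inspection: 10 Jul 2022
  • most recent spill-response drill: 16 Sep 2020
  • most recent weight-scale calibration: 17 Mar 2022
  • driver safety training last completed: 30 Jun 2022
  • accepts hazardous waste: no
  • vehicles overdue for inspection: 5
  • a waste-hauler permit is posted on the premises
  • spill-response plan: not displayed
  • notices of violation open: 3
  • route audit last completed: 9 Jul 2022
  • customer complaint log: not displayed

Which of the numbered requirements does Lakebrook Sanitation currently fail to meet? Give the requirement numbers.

1, 5, 6, 7, 8

1. customer complaint log absent → not met
2. vehicle leak inspection 56 days ago vs limit 60 → met
3. weight-scale calibration 171 days ago vs limit 180 → met
4. condition 'accepts hazardous waste' does not hold → requirement n/a → met
5. spill-response plan absent → not met
6. route audit 57 days ago vs limit 45 → not met
7. driver safety training 66 days ago vs limit 60 → not met
8. vehicles overdue for inspection 5 > 2 → not met
9. pollution liability coverage $925,000 ≥ $875,000 → met
10. waste-hauler permit present → met
11. spill-response drill 718 days ago vs limit 730 → met
12. notices of violation open 3 ≤ 3 → met
Not met: 1, 5, 6, 7, 8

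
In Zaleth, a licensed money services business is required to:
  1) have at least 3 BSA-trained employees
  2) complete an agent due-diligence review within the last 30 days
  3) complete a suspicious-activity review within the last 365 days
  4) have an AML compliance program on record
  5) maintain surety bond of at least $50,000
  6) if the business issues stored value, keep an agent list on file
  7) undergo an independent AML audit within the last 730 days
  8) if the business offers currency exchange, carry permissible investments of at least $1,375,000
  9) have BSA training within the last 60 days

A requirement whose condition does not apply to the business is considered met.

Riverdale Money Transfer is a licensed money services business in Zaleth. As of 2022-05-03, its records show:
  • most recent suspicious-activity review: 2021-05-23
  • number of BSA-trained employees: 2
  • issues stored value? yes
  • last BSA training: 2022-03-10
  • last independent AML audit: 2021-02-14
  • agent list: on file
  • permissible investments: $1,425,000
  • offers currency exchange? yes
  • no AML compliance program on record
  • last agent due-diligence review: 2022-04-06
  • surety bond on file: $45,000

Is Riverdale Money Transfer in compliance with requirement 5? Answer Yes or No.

5. surety bond $45,000 < $50,000 → not met

No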